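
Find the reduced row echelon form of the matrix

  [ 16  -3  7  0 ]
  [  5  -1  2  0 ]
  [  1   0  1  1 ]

[[1, 0, 1, 0], [0, 1, 3, 0], [0, 0, 0, 1]]

Multiply R1 by 1/16.
  [ 1  -3/16  7/16  0 ]
  [ 5     -1     2  0 ]
  [ 1      0     1  1 ]
Subtract 5 times R1 from R2.
  [ 1  -3/16   7/16  0 ]
  [ 0  -1/16  -3/16  0 ]
  [ 1      0      1  1 ]
Subtract R1 from R3.
  [ 1  -3/16   7/16  0 ]
  [ 0  -1/16  -3/16  0 ]
  [ 0   3/16   9/16  1 ]
Multiply R2 by -16.
  [ 1  -3/16  7/16  0 ]
  [ 0      1     3  0 ]
  [ 0   3/16  9/16  1 ]
Subtract 3/16 times R2 from R3.
  [ 1  -3/16  7/16  0 ]
  [ 0      1     3  0 ]
  [ 0      0     0  1 ]
Add 3/16 times R2 to R1.
  [ 1  0  1  0 ]
  [ 0  1  3  0 ]
  [ 0  0  0  1 ]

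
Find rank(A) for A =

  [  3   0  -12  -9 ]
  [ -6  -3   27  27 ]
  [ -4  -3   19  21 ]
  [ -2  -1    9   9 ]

rank = 2

ρ1 ← 1/3·ρ1
  [  1   0  -4  -3 ]
  [ -6  -3  27  27 ]
  [ -4  -3  19  21 ]
  [ -2  -1   9   9 ]
ρ2 ← ρ2 + 6·ρ1
  [  1   0  -4  -3 ]
  [  0  -3   3   9 ]
  [ -4  -3  19  21 ]
  [ -2  -1   9   9 ]
ρ3 ← ρ3 + 4·ρ1
  [  1   0  -4  -3 ]
  [  0  -3   3   9 ]
  [  0  -3   3   9 ]
  [ -2  -1   9   9 ]
ρ4 ← ρ4 + 2·ρ1
  [ 1   0  -4  -3 ]
  [ 0  -3   3   9 ]
  [ 0  -3   3   9 ]
  [ 0  -1   1   3 ]
ρ2 ← -1/3·ρ2
  [ 1   0  -4  -3 ]
  [ 0   1  -1  -3 ]
  [ 0  -3   3   9 ]
  [ 0  -1   1   3 ]
ρ3 ← ρ3 + 3·ρ2
  [ 1   0  -4  -3 ]
  [ 0   1  -1  -3 ]
  [ 0   0   0   0 ]
  [ 0  -1   1   3 ]
ρ4 ← ρ4 + ρ2
  [ 1  0  -4  -3 ]
  [ 0  1  -1  -3 ]
  [ 0  0   0   0 ]
  [ 0  0   0   0 ]
The reduced form has 2 nonzero rows.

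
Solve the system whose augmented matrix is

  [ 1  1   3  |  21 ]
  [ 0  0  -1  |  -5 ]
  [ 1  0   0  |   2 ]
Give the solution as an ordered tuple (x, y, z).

(2, 4, 5)

R3 ← R3 − R1
  [ 1   1   3  |   21 ]
  [ 0   0  -1  |   -5 ]
  [ 0  -1  -3  |  -19 ]
R2 <=> R3
  [ 1   1   3  |   21 ]
  [ 0  -1  -3  |  -19 ]
  [ 0   0  -1  |   -5 ]
R2 ← -1·R2
  [ 1  1   3  |  21 ]
  [ 0  1   3  |  19 ]
  [ 0  0  -1  |  -5 ]
R3 ← -1·R3
  [ 1  1  3  |  21 ]
  [ 0  1  3  |  19 ]
  [ 0  0  1  |   5 ]
R2 ← R2 − 3·R3
  [ 1  1  3  |  21 ]
  [ 0  1  0  |   4 ]
  [ 0  0  1  |   5 ]
R1 ← R1 − 3·R3
  [ 1  1  0  |  6 ]
  [ 0  1  0  |  4 ]
  [ 0  0  1  |  5 ]
R1 ← R1 − R2
  [ 1  0  0  |  2 ]
  [ 0  1  0  |  4 ]
  [ 0  0  1  |  5 ]
Reading off the last column: x = 2, y = 4, z = 5.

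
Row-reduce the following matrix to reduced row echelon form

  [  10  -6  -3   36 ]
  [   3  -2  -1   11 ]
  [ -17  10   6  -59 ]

ρ1 -> 1/10·ρ1
  [   1  -3/5  -3/10  18/5 ]
  [   3    -2     -1    11 ]
  [ -17    10      6   -59 ]
ρ2 -> ρ2 − 3·ρ1
  [   1  -3/5  -3/10  18/5 ]
  [   0  -1/5  -1/10   1/5 ]
  [ -17    10      6   -59 ]
ρ3 -> ρ3 + 17·ρ1
  [ 1  -3/5  -3/10  18/5 ]
  [ 0  -1/5  -1/10   1/5 ]
  [ 0  -1/5   9/10  11/5 ]
ρ2 -> -5·ρ2
  [ 1  -3/5  -3/10  18/5 ]
  [ 0     1    1/2    -1 ]
  [ 0  -1/5   9/10  11/5 ]
ρ3 -> ρ3 + 1/5·ρ2
  [ 1  -3/5  -3/10  18/5 ]
  [ 0     1    1/2    -1 ]
  [ 0     0      1     2 ]
ρ2 -> ρ2 − 1/2·ρ3
  [ 1  -3/5  -3/10  18/5 ]
  [ 0     1      0    -2 ]
  [ 0     0      1     2 ]
ρ1 -> ρ1 + 3/10·ρ3
  [ 1  -3/5  0  21/5 ]
  [ 0     1  0    -2 ]
  [ 0     0  1     2 ]
ρ1 -> ρ1 + 3/5·ρ2
  [ 1  0  0   3 ]
  [ 0  1  0  -2 ]
  [ 0  0  1   2 ]

[[1, 0, 0, 3], [0, 1, 0, -2], [0, 0, 1, 2]]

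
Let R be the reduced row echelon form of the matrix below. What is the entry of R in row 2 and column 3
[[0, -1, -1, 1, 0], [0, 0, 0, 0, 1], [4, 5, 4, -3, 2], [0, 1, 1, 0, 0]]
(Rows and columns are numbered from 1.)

R1 ↔ R3
  [ 4   5   4  -3  2 ]
  [ 0   0   0   0  1 ]
  [ 0  -1  -1   1  0 ]
  [ 0   1   1   0  0 ]
R1 -> 1/4·R1
  [ 1  5/4   1  -3/4  1/2 ]
  [ 0    0   0     0    1 ]
  [ 0   -1  -1     1    0 ]
  [ 0    1   1     0    0 ]
R2 ↔ R3
  [ 1  5/4   1  -3/4  1/2 ]
  [ 0   -1  -1     1    0 ]
  [ 0    0   0     0    1 ]
  [ 0    1   1     0    0 ]
R2 -> -1·R2
  [ 1  5/4  1  -3/4  1/2 ]
  [ 0    1  1    -1    0 ]
  [ 0    0  0     0    1 ]
  [ 0    1  1     0    0 ]
R4 -> R4 − R2
  [ 1  5/4  1  -3/4  1/2 ]
  [ 0    1  1    -1    0 ]
  [ 0    0  0     0    1 ]
  [ 0    0  0     1    0 ]
R3 ↔ R4
  [ 1  5/4  1  -3/4  1/2 ]
  [ 0    1  1    -1    0 ]
  [ 0    0  0     1    0 ]
  [ 0    0  0     0    1 ]
R1 -> R1 − 1/2·R4
  [ 1  5/4  1  -3/4  0 ]
  [ 0    1  1    -1  0 ]
  [ 0    0  0     1  0 ]
  [ 0    0  0     0  1 ]
R2 -> R2 + R3
  [ 1  5/4  1  -3/4  0 ]
  [ 0    1  1     0  0 ]
  [ 0    0  0     1  0 ]
  [ 0    0  0     0  1 ]
R1 -> R1 + 3/4·R3
  [ 1  5/4  1  0  0 ]
  [ 0    1  1  0  0 ]
  [ 0    0  0  1  0 ]
  [ 0    0  0  0  1 ]
R1 -> R1 − 5/4·R2
  [ 1  0  -1/4  0  0 ]
  [ 0  1     1  0  0 ]
  [ 0  0     0  1  0 ]
  [ 0  0     0  0  1 ]

1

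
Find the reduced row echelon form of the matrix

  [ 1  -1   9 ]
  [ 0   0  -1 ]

[[1, -1, 0], [0, 0, 1]]

Multiply R2 by -1.
Subtract 9 times R2 from R1.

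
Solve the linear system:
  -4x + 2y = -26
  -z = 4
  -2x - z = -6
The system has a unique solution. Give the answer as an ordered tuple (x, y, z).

(5, -3, -4)

Form the augmented matrix and row-reduce:
  [ -4  2   0  |  -26 ]
  [  0  0  -1  |    4 ]
  [ -2  0  -1  |   -6 ]
ρ1 := -1/4·ρ1
  [  1  -1/2   0  |  13/2 ]
  [  0     0  -1  |     4 ]
  [ -2     0  -1  |    -6 ]
ρ3 := ρ3 + 2·ρ1
  [ 1  -1/2   0  |  13/2 ]
  [ 0     0  -1  |     4 ]
  [ 0    -1  -1  |     7 ]
ρ2 <-> ρ3
  [ 1  -1/2   0  |  13/2 ]
  [ 0    -1  -1  |     7 ]
  [ 0     0  -1  |     4 ]
ρ2 := -1·ρ2
  [ 1  -1/2   0  |  13/2 ]
  [ 0     1   1  |    -7 ]
  [ 0     0  -1  |     4 ]
ρ3 := -1·ρ3
  [ 1  -1/2  0  |  13/2 ]
  [ 0     1  1  |    -7 ]
  [ 0     0  1  |    -4 ]
ρ2 := ρ2 − ρ3
  [ 1  -1/2  0  |  13/2 ]
  [ 0     1  0  |    -3 ]
  [ 0     0  1  |    -4 ]
ρ1 := ρ1 + 1/2·ρ2
  [ 1  0  0  |   5 ]
  [ 0  1  0  |  -3 ]
  [ 0  0  1  |  -4 ]
Reading off the last column: x = 5, y = -3, z = -4.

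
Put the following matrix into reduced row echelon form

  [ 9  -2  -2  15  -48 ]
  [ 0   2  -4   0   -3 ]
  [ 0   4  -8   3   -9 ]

[[1, 0, -2/3, 0, -4], [0, 1, -2, 0, -3/2], [0, 0, 0, 1, -1]]

R1 → 1/9·R1
  [ 1  -2/9  -2/9  5/3  -16/3 ]
  [ 0     2    -4    0     -3 ]
  [ 0     4    -8    3     -9 ]
R2 → 1/2·R2
  [ 1  -2/9  -2/9  5/3  -16/3 ]
  [ 0     1    -2    0   -3/2 ]
  [ 0     4    -8    3     -9 ]
R3 → R3 − 4·R2
  [ 1  -2/9  -2/9  5/3  -16/3 ]
  [ 0     1    -2    0   -3/2 ]
  [ 0     0     0    3     -3 ]
R3 → 1/3·R3
  [ 1  -2/9  -2/9  5/3  -16/3 ]
  [ 0     1    -2    0   -3/2 ]
  [ 0     0     0    1     -1 ]
R1 → R1 − 5/3·R3
  [ 1  -2/9  -2/9  0  -11/3 ]
  [ 0     1    -2  0   -3/2 ]
  [ 0     0     0  1     -1 ]
R1 → R1 + 2/9·R2
  [ 1  0  -2/3  0    -4 ]
  [ 0  1    -2  0  -3/2 ]
  [ 0  0     0  1    -1 ]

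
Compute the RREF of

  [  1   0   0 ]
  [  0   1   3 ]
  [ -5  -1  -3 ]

Add 5 times R1 to R3.
  [ 1   0   0 ]
  [ 0   1   3 ]
  [ 0  -1  -3 ]
Add R2 to R3.
  [ 1  0  0 ]
  [ 0  1  3 ]
  [ 0  0  0 ]

[[1, 0, 0], [0, 1, 3], [0, 0, 0]]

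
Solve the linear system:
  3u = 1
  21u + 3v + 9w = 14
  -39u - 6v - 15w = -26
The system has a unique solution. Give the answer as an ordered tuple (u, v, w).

(1/3, 4/3, 1/3)

Form the augmented matrix and row-reduce:
  [   3   0    0  |    1 ]
  [  21   3    9  |   14 ]
  [ -39  -6  -15  |  -26 ]
ρ1 := 1/3·ρ1
ρ2 := ρ2 − 21·ρ1
ρ3 := ρ3 + 39·ρ1
ρ2 := 1/3·ρ2
ρ3 := ρ3 + 6·ρ2
ρ3 := 1/3·ρ3
ρ2 := ρ2 − 3·ρ3
Reading off the last column: u = 1/3, v = 4/3, w = 1/3.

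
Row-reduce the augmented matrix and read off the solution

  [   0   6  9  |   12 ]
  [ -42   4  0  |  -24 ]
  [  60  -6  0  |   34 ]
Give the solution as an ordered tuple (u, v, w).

(2/3, 1, 2/3)

R1 <=> R2
  [ -42   4  0  |  -24 ]
  [   0   6  9  |   12 ]
  [  60  -6  0  |   34 ]
R1 := -1/42·R1
  [  1  -2/21  0  |  4/7 ]
  [  0      6  9  |   12 ]
  [ 60     -6  0  |   34 ]
R3 := R3 − 60·R1
  [ 1  -2/21  0  |   4/7 ]
  [ 0      6  9  |    12 ]
  [ 0   -2/7  0  |  -2/7 ]
R2 := 1/6·R2
  [ 1  -2/21    0  |   4/7 ]
  [ 0      1  3/2  |     2 ]
  [ 0   -2/7    0  |  -2/7 ]
R3 := R3 + 2/7·R2
  [ 1  -2/21    0  |  4/7 ]
  [ 0      1  3/2  |    2 ]
  [ 0      0  3/7  |  2/7 ]
R3 := 7/3·R3
  [ 1  -2/21    0  |  4/7 ]
  [ 0      1  3/2  |    2 ]
  [ 0      0    1  |  2/3 ]
R2 := R2 − 3/2·R3
  [ 1  -2/21  0  |  4/7 ]
  [ 0      1  0  |    1 ]
  [ 0      0  1  |  2/3 ]
R1 := R1 + 2/21·R2
  [ 1  0  0  |  2/3 ]
  [ 0  1  0  |    1 ]
  [ 0  0  1  |  2/3 ]
Reading off the last column: u = 2/3, v = 1, w = 2/3.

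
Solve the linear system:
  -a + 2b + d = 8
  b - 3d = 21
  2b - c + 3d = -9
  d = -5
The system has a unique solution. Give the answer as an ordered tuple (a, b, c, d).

Form the augmented matrix and row-reduce:
  [ -1  2   0   1  |   8 ]
  [  0  1   0  -3  |  21 ]
  [  0  2  -1   3  |  -9 ]
  [  0  0   0   1  |  -5 ]
R1 → -1·R1
  [ 1  -2   0  -1  |  -8 ]
  [ 0   1   0  -3  |  21 ]
  [ 0   2  -1   3  |  -9 ]
  [ 0   0   0   1  |  -5 ]
R3 → R3 − 2·R2
  [ 1  -2   0  -1  |   -8 ]
  [ 0   1   0  -3  |   21 ]
  [ 0   0  -1   9  |  -51 ]
  [ 0   0   0   1  |   -5 ]
R3 → -1·R3
  [ 1  -2  0  -1  |  -8 ]
  [ 0   1  0  -3  |  21 ]
  [ 0   0  1  -9  |  51 ]
  [ 0   0  0   1  |  -5 ]
R3 → R3 + 9·R4
  [ 1  -2  0  -1  |  -8 ]
  [ 0   1  0  -3  |  21 ]
  [ 0   0  1   0  |   6 ]
  [ 0   0  0   1  |  -5 ]
R2 → R2 + 3·R4
  [ 1  -2  0  -1  |  -8 ]
  [ 0   1  0   0  |   6 ]
  [ 0   0  1   0  |   6 ]
  [ 0   0  0   1  |  -5 ]
R1 → R1 + R4
  [ 1  -2  0  0  |  -13 ]
  [ 0   1  0  0  |    6 ]
  [ 0   0  1  0  |    6 ]
  [ 0   0  0  1  |   -5 ]
R1 → R1 + 2·R2
  [ 1  0  0  0  |  -1 ]
  [ 0  1  0  0  |   6 ]
  [ 0  0  1  0  |   6 ]
  [ 0  0  0  1  |  -5 ]
Reading off the last column: a = -1, b = 6, c = 6, d = -5.

(-1, 6, 6, -5)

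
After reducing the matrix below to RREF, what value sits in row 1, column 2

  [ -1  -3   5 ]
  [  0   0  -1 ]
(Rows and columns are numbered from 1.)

3

r1 → -1·r1
  [ 1  3  -5 ]
  [ 0  0  -1 ]
r2 → -1·r2
  [ 1  3  -5 ]
  [ 0  0   1 ]
r1 → r1 + 5·r2
  [ 1  3  0 ]
  [ 0  0  1 ]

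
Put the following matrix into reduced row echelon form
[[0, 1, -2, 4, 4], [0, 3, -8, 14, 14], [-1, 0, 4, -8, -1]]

[[1, 0, 0, 4, -3], [0, 1, 0, 2, 2], [0, 0, 1, -1, -1]]

r1 <-> r3
  [ -1  0   4  -8  -1 ]
  [  0  3  -8  14  14 ]
  [  0  1  -2   4   4 ]
r1 ← -1·r1
  [ 1  0  -4   8   1 ]
  [ 0  3  -8  14  14 ]
  [ 0  1  -2   4   4 ]
r2 ← 1/3·r2
  [ 1  0    -4     8     1 ]
  [ 0  1  -8/3  14/3  14/3 ]
  [ 0  1    -2     4     4 ]
r3 ← r3 − r2
  [ 1  0    -4     8     1 ]
  [ 0  1  -8/3  14/3  14/3 ]
  [ 0  0   2/3  -2/3  -2/3 ]
r3 ← 3/2·r3
  [ 1  0    -4     8     1 ]
  [ 0  1  -8/3  14/3  14/3 ]
  [ 0  0     1    -1    -1 ]
r2 ← r2 + 8/3·r3
  [ 1  0  -4   8   1 ]
  [ 0  1   0   2   2 ]
  [ 0  0   1  -1  -1 ]
r1 ← r1 + 4·r3
  [ 1  0  0   4  -3 ]
  [ 0  1  0   2   2 ]
  [ 0  0  1  -1  -1 ]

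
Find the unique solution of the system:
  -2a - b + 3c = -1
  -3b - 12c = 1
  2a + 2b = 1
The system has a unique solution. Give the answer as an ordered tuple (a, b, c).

(-1/2, 1, -1/3)

Form the augmented matrix and row-reduce:
  [ -2  -1    3  |  -1 ]
  [  0  -3  -12  |   1 ]
  [  2   2    0  |   1 ]
r1 ← -1/2·r1
  [ 1  1/2  -3/2  |  1/2 ]
  [ 0   -3   -12  |    1 ]
  [ 2    2     0  |    1 ]
r3 ← r3 − 2·r1
  [ 1  1/2  -3/2  |  1/2 ]
  [ 0   -3   -12  |    1 ]
  [ 0    1     3  |    0 ]
r2 ← -1/3·r2
  [ 1  1/2  -3/2  |   1/2 ]
  [ 0    1     4  |  -1/3 ]
  [ 0    1     3  |     0 ]
r3 ← r3 − r2
  [ 1  1/2  -3/2  |   1/2 ]
  [ 0    1     4  |  -1/3 ]
  [ 0    0    -1  |   1/3 ]
r3 ← -1·r3
  [ 1  1/2  -3/2  |   1/2 ]
  [ 0    1     4  |  -1/3 ]
  [ 0    0     1  |  -1/3 ]
r2 ← r2 − 4·r3
  [ 1  1/2  -3/2  |   1/2 ]
  [ 0    1     0  |     1 ]
  [ 0    0     1  |  -1/3 ]
r1 ← r1 + 3/2·r3
  [ 1  1/2  0  |     0 ]
  [ 0    1  0  |     1 ]
  [ 0    0  1  |  -1/3 ]
r1 ← r1 − 1/2·r2
  [ 1  0  0  |  -1/2 ]
  [ 0  1  0  |     1 ]
  [ 0  0  1  |  -1/3 ]
Reading off the last column: a = -1/2, b = 1, c = -1/3.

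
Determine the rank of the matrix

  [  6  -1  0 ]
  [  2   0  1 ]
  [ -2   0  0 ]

rank = 3

Multiply r1 by 1/6.
  [  1  -1/6  0 ]
  [  2     0  1 ]
  [ -2     0  0 ]
Subtract 2 times r1 from r2.
  [  1  -1/6  0 ]
  [  0   1/3  1 ]
  [ -2     0  0 ]
Add 2 times r1 to r3.
  [ 1  -1/6  0 ]
  [ 0   1/3  1 ]
  [ 0  -1/3  0 ]
Multiply r2 by 3.
  [ 1  -1/6  0 ]
  [ 0     1  3 ]
  [ 0  -1/3  0 ]
Add 1/3 times r2 to r3.
  [ 1  -1/6  0 ]
  [ 0     1  3 ]
  [ 0     0  1 ]
Subtract 3 times r3 from r2.
  [ 1  -1/6  0 ]
  [ 0     1  0 ]
  [ 0     0  1 ]
Add 1/6 times r2 to r1.
  [ 1  0  0 ]
  [ 0  1  0 ]
  [ 0  0  1 ]
The reduced form has 3 nonzero rows.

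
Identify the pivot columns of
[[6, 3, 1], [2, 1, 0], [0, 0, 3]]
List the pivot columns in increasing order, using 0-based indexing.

0, 2

Multiply R1 by 1/6.
  [ 1  1/2  1/6 ]
  [ 2    1    0 ]
  [ 0    0    3 ]
Subtract 2 times R1 from R2.
  [ 1  1/2   1/6 ]
  [ 0    0  -1/3 ]
  [ 0    0     3 ]
Multiply R2 by -3.
  [ 1  1/2  1/6 ]
  [ 0    0    1 ]
  [ 0    0    3 ]
Subtract 3 times R2 from R3.
  [ 1  1/2  1/6 ]
  [ 0    0    1 ]
  [ 0    0    0 ]
Subtract 1/6 times R2 from R1.
  [ 1  1/2  0 ]
  [ 0    0  1 ]
  [ 0    0  0 ]
Pivot columns are the columns containing a leading 1.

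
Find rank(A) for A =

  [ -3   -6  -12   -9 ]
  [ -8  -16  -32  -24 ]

ρ1 -> -1/3·ρ1
  [  1    2    4    3 ]
  [ -8  -16  -32  -24 ]
ρ2 -> ρ2 + 8·ρ1
  [ 1  2  4  3 ]
  [ 0  0  0  0 ]
The reduced form has 1 nonzero row.

rank = 1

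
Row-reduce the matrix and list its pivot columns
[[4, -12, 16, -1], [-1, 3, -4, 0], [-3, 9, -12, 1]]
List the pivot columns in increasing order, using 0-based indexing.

0, 3

Multiply R1 by 1/4.
  [  1  -3    4  -1/4 ]
  [ -1   3   -4     0 ]
  [ -3   9  -12     1 ]
Add R1 to R2.
  [  1  -3    4  -1/4 ]
  [  0   0    0  -1/4 ]
  [ -3   9  -12     1 ]
Add 3 times R1 to R3.
  [ 1  -3  4  -1/4 ]
  [ 0   0  0  -1/4 ]
  [ 0   0  0   1/4 ]
Multiply R2 by -4.
  [ 1  -3  4  -1/4 ]
  [ 0   0  0     1 ]
  [ 0   0  0   1/4 ]
Subtract 1/4 times R2 from R3.
  [ 1  -3  4  -1/4 ]
  [ 0   0  0     1 ]
  [ 0   0  0     0 ]
Add 1/4 times R2 to R1.
  [ 1  -3  4  0 ]
  [ 0   0  0  1 ]
  [ 0   0  0  0 ]
Pivot columns are the columns containing a leading 1.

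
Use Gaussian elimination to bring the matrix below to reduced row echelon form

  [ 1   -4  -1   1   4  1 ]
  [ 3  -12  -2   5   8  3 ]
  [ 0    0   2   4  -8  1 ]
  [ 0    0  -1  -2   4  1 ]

[[1, -4, 0, 3, 0, 0], [0, 0, 1, 2, -4, 0], [0, 0, 0, 0, 0, 1], [0, 0, 0, 0, 0, 0]]

ρ2 := ρ2 − 3·ρ1
  [ 1  -4  -1   1   4  1 ]
  [ 0   0   1   2  -4  0 ]
  [ 0   0   2   4  -8  1 ]
  [ 0   0  -1  -2   4  1 ]
ρ3 := ρ3 − 2·ρ2
  [ 1  -4  -1   1   4  1 ]
  [ 0   0   1   2  -4  0 ]
  [ 0   0   0   0   0  1 ]
  [ 0   0  -1  -2   4  1 ]
ρ4 := ρ4 + ρ2
  [ 1  -4  -1  1   4  1 ]
  [ 0   0   1  2  -4  0 ]
  [ 0   0   0  0   0  1 ]
  [ 0   0   0  0   0  1 ]
ρ4 := ρ4 − ρ3
  [ 1  -4  -1  1   4  1 ]
  [ 0   0   1  2  -4  0 ]
  [ 0   0   0  0   0  1 ]
  [ 0   0   0  0   0  0 ]
ρ1 := ρ1 − ρ3
  [ 1  -4  -1  1   4  0 ]
  [ 0   0   1  2  -4  0 ]
  [ 0   0   0  0   0  1 ]
  [ 0   0   0  0   0  0 ]
ρ1 := ρ1 + ρ2
  [ 1  -4  0  3   0  0 ]
  [ 0   0  1  2  -4  0 ]
  [ 0   0  0  0   0  1 ]
  [ 0   0  0  0   0  0 ]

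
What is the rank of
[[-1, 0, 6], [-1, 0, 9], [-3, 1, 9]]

rank = 3

R1 ← -1·R1
  [  1  0  -6 ]
  [ -1  0   9 ]
  [ -3  1   9 ]
R2 ← R2 + R1
  [  1  0  -6 ]
  [  0  0   3 ]
  [ -3  1   9 ]
R3 ← R3 + 3·R1
  [ 1  0  -6 ]
  [ 0  0   3 ]
  [ 0  1  -9 ]
R2 <-> R3
  [ 1  0  -6 ]
  [ 0  1  -9 ]
  [ 0  0   3 ]
R3 ← 1/3·R3
  [ 1  0  -6 ]
  [ 0  1  -9 ]
  [ 0  0   1 ]
R2 ← R2 + 9·R3
  [ 1  0  -6 ]
  [ 0  1   0 ]
  [ 0  0   1 ]
R1 ← R1 + 6·R3
  [ 1  0  0 ]
  [ 0  1  0 ]
  [ 0  0  1 ]
The reduced form has 3 nonzero rows.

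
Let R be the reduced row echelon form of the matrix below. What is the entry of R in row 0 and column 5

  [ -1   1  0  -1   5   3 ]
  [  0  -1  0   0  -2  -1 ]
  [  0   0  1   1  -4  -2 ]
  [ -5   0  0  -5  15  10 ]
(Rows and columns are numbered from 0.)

-2

ρ1 -> -1·ρ1
  [  1  -1  0   1  -5  -3 ]
  [  0  -1  0   0  -2  -1 ]
  [  0   0  1   1  -4  -2 ]
  [ -5   0  0  -5  15  10 ]
ρ4 -> ρ4 + 5·ρ1
  [ 1  -1  0  1   -5  -3 ]
  [ 0  -1  0  0   -2  -1 ]
  [ 0   0  1  1   -4  -2 ]
  [ 0  -5  0  0  -10  -5 ]
ρ2 -> -1·ρ2
  [ 1  -1  0  1   -5  -3 ]
  [ 0   1  0  0    2   1 ]
  [ 0   0  1  1   -4  -2 ]
  [ 0  -5  0  0  -10  -5 ]
ρ4 -> ρ4 + 5·ρ2
  [ 1  -1  0  1  -5  -3 ]
  [ 0   1  0  0   2   1 ]
  [ 0   0  1  1  -4  -2 ]
  [ 0   0  0  0   0   0 ]
ρ1 -> ρ1 + ρ2
  [ 1  0  0  1  -3  -2 ]
  [ 0  1  0  0   2   1 ]
  [ 0  0  1  1  -4  -2 ]
  [ 0  0  0  0   0   0 ]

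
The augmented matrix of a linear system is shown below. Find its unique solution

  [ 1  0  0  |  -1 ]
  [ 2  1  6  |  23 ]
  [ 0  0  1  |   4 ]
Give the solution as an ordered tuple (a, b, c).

(-1, 1, 4)

R2 → R2 − 2·R1
  [ 1  0  0  |  -1 ]
  [ 0  1  6  |  25 ]
  [ 0  0  1  |   4 ]
R2 → R2 − 6·R3
  [ 1  0  0  |  -1 ]
  [ 0  1  0  |   1 ]
  [ 0  0  1  |   4 ]
Reading off the last column: a = -1, b = 1, c = 4.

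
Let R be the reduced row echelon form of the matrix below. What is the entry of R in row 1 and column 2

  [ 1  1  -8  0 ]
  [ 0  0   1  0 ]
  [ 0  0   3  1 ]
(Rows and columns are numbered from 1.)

1

R3 -> R3 − 3·R2
  [ 1  1  -8  0 ]
  [ 0  0   1  0 ]
  [ 0  0   0  1 ]
R1 -> R1 + 8·R2
  [ 1  1  0  0 ]
  [ 0  0  1  0 ]
  [ 0  0  0  1 ]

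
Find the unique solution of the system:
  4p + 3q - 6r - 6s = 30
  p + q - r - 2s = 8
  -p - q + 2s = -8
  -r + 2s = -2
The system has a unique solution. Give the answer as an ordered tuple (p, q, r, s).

Form the augmented matrix and row-reduce:
  [  4   3  -6  -6  |  30 ]
  [  1   1  -1  -2  |   8 ]
  [ -1  -1   0   2  |  -8 ]
  [  0   0  -1   2  |  -2 ]
r1 -> 1/4·r1
  [  1  3/4  -3/2  -3/2  |  15/2 ]
  [  1    1    -1    -2  |     8 ]
  [ -1   -1     0     2  |    -8 ]
  [  0    0    -1     2  |    -2 ]
r2 -> r2 − r1
  [  1  3/4  -3/2  -3/2  |  15/2 ]
  [  0  1/4   1/2  -1/2  |   1/2 ]
  [ -1   -1     0     2  |    -8 ]
  [  0    0    -1     2  |    -2 ]
r3 -> r3 + r1
  [ 1   3/4  -3/2  -3/2  |  15/2 ]
  [ 0   1/4   1/2  -1/2  |   1/2 ]
  [ 0  -1/4  -3/2   1/2  |  -1/2 ]
  [ 0     0    -1     2  |    -2 ]
r2 -> 4·r2
  [ 1   3/4  -3/2  -3/2  |  15/2 ]
  [ 0     1     2    -2  |     2 ]
  [ 0  -1/4  -3/2   1/2  |  -1/2 ]
  [ 0     0    -1     2  |    -2 ]
r3 -> r3 + 1/4·r2
  [ 1  3/4  -3/2  -3/2  |  15/2 ]
  [ 0    1     2    -2  |     2 ]
  [ 0    0    -1     0  |     0 ]
  [ 0    0    -1     2  |    -2 ]
r3 -> -1·r3
  [ 1  3/4  -3/2  -3/2  |  15/2 ]
  [ 0    1     2    -2  |     2 ]
  [ 0    0     1     0  |     0 ]
  [ 0    0    -1     2  |    -2 ]
r4 -> r4 + r3
  [ 1  3/4  -3/2  -3/2  |  15/2 ]
  [ 0    1     2    -2  |     2 ]
  [ 0    0     1     0  |     0 ]
  [ 0    0     0     2  |    -2 ]
r4 -> 1/2·r4
  [ 1  3/4  -3/2  -3/2  |  15/2 ]
  [ 0    1     2    -2  |     2 ]
  [ 0    0     1     0  |     0 ]
  [ 0    0     0     1  |    -1 ]
r2 -> r2 + 2·r4
  [ 1  3/4  -3/2  -3/2  |  15/2 ]
  [ 0    1     2     0  |     0 ]
  [ 0    0     1     0  |     0 ]
  [ 0    0     0     1  |    -1 ]
r1 -> r1 + 3/2·r4
  [ 1  3/4  -3/2  0  |   6 ]
  [ 0    1     2  0  |   0 ]
  [ 0    0     1  0  |   0 ]
  [ 0    0     0  1  |  -1 ]
r2 -> r2 − 2·r3
  [ 1  3/4  -3/2  0  |   6 ]
  [ 0    1     0  0  |   0 ]
  [ 0    0     1  0  |   0 ]
  [ 0    0     0  1  |  -1 ]
r1 -> r1 + 3/2·r3
  [ 1  3/4  0  0  |   6 ]
  [ 0    1  0  0  |   0 ]
  [ 0    0  1  0  |   0 ]
  [ 0    0  0  1  |  -1 ]
r1 -> r1 − 3/4·r2
  [ 1  0  0  0  |   6 ]
  [ 0  1  0  0  |   0 ]
  [ 0  0  1  0  |   0 ]
  [ 0  0  0  1  |  -1 ]
Reading off the last column: p = 6, q = 0, r = 0, s = -1.

(6, 0, 0, -1)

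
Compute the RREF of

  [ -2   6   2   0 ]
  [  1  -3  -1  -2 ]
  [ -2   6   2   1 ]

R1 → -1/2·R1
  [  1  -3  -1   0 ]
  [  1  -3  -1  -2 ]
  [ -2   6   2   1 ]
R2 → R2 − R1
  [  1  -3  -1   0 ]
  [  0   0   0  -2 ]
  [ -2   6   2   1 ]
R3 → R3 + 2·R1
  [ 1  -3  -1   0 ]
  [ 0   0   0  -2 ]
  [ 0   0   0   1 ]
R2 → -1/2·R2
  [ 1  -3  -1  0 ]
  [ 0   0   0  1 ]
  [ 0   0   0  1 ]
R3 → R3 − R2
  [ 1  -3  -1  0 ]
  [ 0   0   0  1 ]
  [ 0   0   0  0 ]

[[1, -3, -1, 0], [0, 0, 0, 1], [0, 0, 0, 0]]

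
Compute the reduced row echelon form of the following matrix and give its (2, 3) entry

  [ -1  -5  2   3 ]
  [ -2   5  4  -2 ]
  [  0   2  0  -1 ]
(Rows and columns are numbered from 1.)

0

R1 ← -1·R1
  [  1  5  -2  -3 ]
  [ -2  5   4  -2 ]
  [  0  2   0  -1 ]
R2 ← R2 + 2·R1
  [ 1   5  -2  -3 ]
  [ 0  15   0  -8 ]
  [ 0   2   0  -1 ]
R2 ← 1/15·R2
  [ 1  5  -2     -3 ]
  [ 0  1   0  -8/15 ]
  [ 0  2   0     -1 ]
R3 ← R3 − 2·R2
  [ 1  5  -2     -3 ]
  [ 0  1   0  -8/15 ]
  [ 0  0   0   1/15 ]
R3 ← 15·R3
  [ 1  5  -2     -3 ]
  [ 0  1   0  -8/15 ]
  [ 0  0   0      1 ]
R2 ← R2 + 8/15·R3
  [ 1  5  -2  -3 ]
  [ 0  1   0   0 ]
  [ 0  0   0   1 ]
R1 ← R1 + 3·R3
  [ 1  5  -2  0 ]
  [ 0  1   0  0 ]
  [ 0  0   0  1 ]
R1 ← R1 − 5·R2
  [ 1  0  -2  0 ]
  [ 0  1   0  0 ]
  [ 0  0   0  1 ]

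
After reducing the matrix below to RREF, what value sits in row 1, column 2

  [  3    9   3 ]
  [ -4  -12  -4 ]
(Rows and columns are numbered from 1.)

ρ1 -> 1/3·ρ1
  [  1    3   1 ]
  [ -4  -12  -4 ]
ρ2 -> ρ2 + 4·ρ1
  [ 1  3  1 ]
  [ 0  0  0 ]

3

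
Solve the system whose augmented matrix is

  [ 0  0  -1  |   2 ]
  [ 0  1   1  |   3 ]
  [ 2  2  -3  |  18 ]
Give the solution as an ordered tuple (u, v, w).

Swap r1 and r3.
  [ 2  2  -3  |  18 ]
  [ 0  1   1  |   3 ]
  [ 0  0  -1  |   2 ]
Multiply r1 by 1/2.
  [ 1  1  -3/2  |  9 ]
  [ 0  1     1  |  3 ]
  [ 0  0    -1  |  2 ]
Multiply r3 by -1.
  [ 1  1  -3/2  |   9 ]
  [ 0  1     1  |   3 ]
  [ 0  0     1  |  -2 ]
Subtract r3 from r2.
  [ 1  1  -3/2  |   9 ]
  [ 0  1     0  |   5 ]
  [ 0  0     1  |  -2 ]
Add 3/2 times r3 to r1.
  [ 1  1  0  |   6 ]
  [ 0  1  0  |   5 ]
  [ 0  0  1  |  -2 ]
Subtract r2 from r1.
  [ 1  0  0  |   1 ]
  [ 0  1  0  |   5 ]
  [ 0  0  1  |  -2 ]
Reading off the last column: u = 1, v = 5, w = -2.

(1, 5, -2)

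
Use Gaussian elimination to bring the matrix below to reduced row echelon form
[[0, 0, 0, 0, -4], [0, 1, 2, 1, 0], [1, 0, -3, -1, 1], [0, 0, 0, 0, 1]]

[[1, 0, -3, -1, 0], [0, 1, 2, 1, 0], [0, 0, 0, 0, 1], [0, 0, 0, 0, 0]]

ρ1 <=> ρ3
  [ 1  0  -3  -1   1 ]
  [ 0  1   2   1   0 ]
  [ 0  0   0   0  -4 ]
  [ 0  0   0   0   1 ]
ρ3 ← -1/4·ρ3
  [ 1  0  -3  -1  1 ]
  [ 0  1   2   1  0 ]
  [ 0  0   0   0  1 ]
  [ 0  0   0   0  1 ]
ρ4 ← ρ4 − ρ3
  [ 1  0  -3  -1  1 ]
  [ 0  1   2   1  0 ]
  [ 0  0   0   0  1 ]
  [ 0  0   0   0  0 ]
ρ1 ← ρ1 − ρ3
  [ 1  0  -3  -1  0 ]
  [ 0  1   2   1  0 ]
  [ 0  0   0   0  1 ]
  [ 0  0   0   0  0 ]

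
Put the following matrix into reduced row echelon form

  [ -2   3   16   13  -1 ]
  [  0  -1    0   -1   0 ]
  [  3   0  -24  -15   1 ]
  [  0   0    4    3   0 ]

[[1, 0, 0, 1, 0], [0, 1, 0, 1, 0], [0, 0, 1, 3/4, 0], [0, 0, 0, 0, 1]]

ρ1 ← -1/2·ρ1
  [ 1  -3/2   -8  -13/2  1/2 ]
  [ 0    -1    0     -1    0 ]
  [ 3     0  -24    -15    1 ]
  [ 0     0    4      3    0 ]
ρ3 ← ρ3 − 3·ρ1
  [ 1  -3/2  -8  -13/2   1/2 ]
  [ 0    -1   0     -1     0 ]
  [ 0   9/2   0    9/2  -1/2 ]
  [ 0     0   4      3     0 ]
ρ2 ← -1·ρ2
  [ 1  -3/2  -8  -13/2   1/2 ]
  [ 0     1   0      1     0 ]
  [ 0   9/2   0    9/2  -1/2 ]
  [ 0     0   4      3     0 ]
ρ3 ← ρ3 − 9/2·ρ2
  [ 1  -3/2  -8  -13/2   1/2 ]
  [ 0     1   0      1     0 ]
  [ 0     0   0      0  -1/2 ]
  [ 0     0   4      3     0 ]
ρ3 <=> ρ4
  [ 1  -3/2  -8  -13/2   1/2 ]
  [ 0     1   0      1     0 ]
  [ 0     0   4      3     0 ]
  [ 0     0   0      0  -1/2 ]
ρ3 ← 1/4·ρ3
  [ 1  -3/2  -8  -13/2   1/2 ]
  [ 0     1   0      1     0 ]
  [ 0     0   1    3/4     0 ]
  [ 0     0   0      0  -1/2 ]
ρ4 ← -2·ρ4
  [ 1  -3/2  -8  -13/2  1/2 ]
  [ 0     1   0      1    0 ]
  [ 0     0   1    3/4    0 ]
  [ 0     0   0      0    1 ]
ρ1 ← ρ1 − 1/2·ρ4
  [ 1  -3/2  -8  -13/2  0 ]
  [ 0     1   0      1  0 ]
  [ 0     0   1    3/4  0 ]
  [ 0     0   0      0  1 ]
ρ1 ← ρ1 + 8·ρ3
  [ 1  -3/2  0  -1/2  0 ]
  [ 0     1  0     1  0 ]
  [ 0     0  1   3/4  0 ]
  [ 0     0  0     0  1 ]
ρ1 ← ρ1 + 3/2·ρ2
  [ 1  0  0    1  0 ]
  [ 0  1  0    1  0 ]
  [ 0  0  1  3/4  0 ]
  [ 0  0  0    0  1 ]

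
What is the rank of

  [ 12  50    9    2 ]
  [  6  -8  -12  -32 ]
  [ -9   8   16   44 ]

rank = 2

ρ1 := 1/12·ρ1
  [  1  25/6  3/4  1/6 ]
  [  6    -8  -12  -32 ]
  [ -9     8   16   44 ]
ρ2 := ρ2 − 6·ρ1
  [  1  25/6    3/4  1/6 ]
  [  0   -33  -33/2  -33 ]
  [ -9     8     16   44 ]
ρ3 := ρ3 + 9·ρ1
  [ 1  25/6    3/4   1/6 ]
  [ 0   -33  -33/2   -33 ]
  [ 0  91/2   91/4  91/2 ]
ρ2 := -1/33·ρ2
  [ 1  25/6   3/4   1/6 ]
  [ 0     1   1/2     1 ]
  [ 0  91/2  91/4  91/2 ]
ρ3 := ρ3 − 91/2·ρ2
  [ 1  25/6  3/4  1/6 ]
  [ 0     1  1/2    1 ]
  [ 0     0    0    0 ]
ρ1 := ρ1 − 25/6·ρ2
  [ 1  0  -4/3  -4 ]
  [ 0  1   1/2   1 ]
  [ 0  0     0   0 ]
The reduced form has 2 nonzero rows.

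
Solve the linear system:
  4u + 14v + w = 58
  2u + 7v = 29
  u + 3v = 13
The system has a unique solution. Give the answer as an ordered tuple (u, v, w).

Form the augmented matrix and row-reduce:
  [ 4  14  1  |  58 ]
  [ 2   7  0  |  29 ]
  [ 1   3  0  |  13 ]
ρ1 → 1/4·ρ1
  [ 1  7/2  1/4  |  29/2 ]
  [ 2    7    0  |    29 ]
  [ 1    3    0  |    13 ]
ρ2 → ρ2 − 2·ρ1
  [ 1  7/2   1/4  |  29/2 ]
  [ 0    0  -1/2  |     0 ]
  [ 1    3     0  |    13 ]
ρ3 → ρ3 − ρ1
  [ 1   7/2   1/4  |  29/2 ]
  [ 0     0  -1/2  |     0 ]
  [ 0  -1/2  -1/4  |  -3/2 ]
ρ2 <-> ρ3
  [ 1   7/2   1/4  |  29/2 ]
  [ 0  -1/2  -1/4  |  -3/2 ]
  [ 0     0  -1/2  |     0 ]
ρ2 → -2·ρ2
  [ 1  7/2   1/4  |  29/2 ]
  [ 0    1   1/2  |     3 ]
  [ 0    0  -1/2  |     0 ]
ρ3 → -2·ρ3
  [ 1  7/2  1/4  |  29/2 ]
  [ 0    1  1/2  |     3 ]
  [ 0    0    1  |     0 ]
ρ2 → ρ2 − 1/2·ρ3
  [ 1  7/2  1/4  |  29/2 ]
  [ 0    1    0  |     3 ]
  [ 0    0    1  |     0 ]
ρ1 → ρ1 − 1/4·ρ3
  [ 1  7/2  0  |  29/2 ]
  [ 0    1  0  |     3 ]
  [ 0    0  1  |     0 ]
ρ1 → ρ1 − 7/2·ρ2
  [ 1  0  0  |  4 ]
  [ 0  1  0  |  3 ]
  [ 0  0  1  |  0 ]
Reading off the last column: u = 4, v = 3, w = 0.

(4, 3, 0)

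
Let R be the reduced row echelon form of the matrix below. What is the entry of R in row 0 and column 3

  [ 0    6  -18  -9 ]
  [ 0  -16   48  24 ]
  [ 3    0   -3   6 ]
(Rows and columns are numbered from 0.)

2

R1 ↔ R3
  [ 3    0   -3   6 ]
  [ 0  -16   48  24 ]
  [ 0    6  -18  -9 ]
R1 → 1/3·R1
  [ 1    0   -1   2 ]
  [ 0  -16   48  24 ]
  [ 0    6  -18  -9 ]
R2 → -1/16·R2
  [ 1  0   -1     2 ]
  [ 0  1   -3  -3/2 ]
  [ 0  6  -18    -9 ]
R3 → R3 − 6·R2
  [ 1  0  -1     2 ]
  [ 0  1  -3  -3/2 ]
  [ 0  0   0     0 ]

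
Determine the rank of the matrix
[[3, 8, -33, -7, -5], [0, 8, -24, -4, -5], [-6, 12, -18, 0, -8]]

rank = 3

r1 -> 1/3·r1
  [  1  8/3  -11  -7/3  -5/3 ]
  [  0    8  -24    -4    -5 ]
  [ -6   12  -18     0    -8 ]
r3 -> r3 + 6·r1
  [ 1  8/3  -11  -7/3  -5/3 ]
  [ 0    8  -24    -4    -5 ]
  [ 0   28  -84   -14   -18 ]
r2 -> 1/8·r2
  [ 1  8/3  -11  -7/3  -5/3 ]
  [ 0    1   -3  -1/2  -5/8 ]
  [ 0   28  -84   -14   -18 ]
r3 -> r3 − 28·r2
  [ 1  8/3  -11  -7/3  -5/3 ]
  [ 0    1   -3  -1/2  -5/8 ]
  [ 0    0    0     0  -1/2 ]
r3 -> -2·r3
  [ 1  8/3  -11  -7/3  -5/3 ]
  [ 0    1   -3  -1/2  -5/8 ]
  [ 0    0    0     0     1 ]
r2 -> r2 + 5/8·r3
  [ 1  8/3  -11  -7/3  -5/3 ]
  [ 0    1   -3  -1/2     0 ]
  [ 0    0    0     0     1 ]
r1 -> r1 + 5/3·r3
  [ 1  8/3  -11  -7/3  0 ]
  [ 0    1   -3  -1/2  0 ]
  [ 0    0    0     0  1 ]
r1 -> r1 − 8/3·r2
  [ 1  0  -3    -1  0 ]
  [ 0  1  -3  -1/2  0 ]
  [ 0  0   0     0  1 ]
The reduced form has 3 nonzero rows.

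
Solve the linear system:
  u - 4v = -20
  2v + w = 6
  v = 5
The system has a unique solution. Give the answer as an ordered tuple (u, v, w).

(0, 5, -4)

Form the augmented matrix and row-reduce:
  [ 1  -4  0  |  -20 ]
  [ 0   2  1  |    6 ]
  [ 0   1  0  |    5 ]
r2 → 1/2·r2
  [ 1  -4    0  |  -20 ]
  [ 0   1  1/2  |    3 ]
  [ 0   1    0  |    5 ]
r3 → r3 − r2
  [ 1  -4     0  |  -20 ]
  [ 0   1   1/2  |    3 ]
  [ 0   0  -1/2  |    2 ]
r3 → -2·r3
  [ 1  -4    0  |  -20 ]
  [ 0   1  1/2  |    3 ]
  [ 0   0    1  |   -4 ]
r2 → r2 − 1/2·r3
  [ 1  -4  0  |  -20 ]
  [ 0   1  0  |    5 ]
  [ 0   0  1  |   -4 ]
r1 → r1 + 4·r2
  [ 1  0  0  |   0 ]
  [ 0  1  0  |   5 ]
  [ 0  0  1  |  -4 ]
Reading off the last column: u = 0, v = 5, w = -4.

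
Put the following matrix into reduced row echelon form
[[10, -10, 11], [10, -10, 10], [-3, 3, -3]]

R1 -> 1/10·R1
  [  1   -1  11/10 ]
  [ 10  -10     10 ]
  [ -3    3     -3 ]
R2 -> R2 − 10·R1
  [  1  -1  11/10 ]
  [  0   0     -1 ]
  [ -3   3     -3 ]
R3 -> R3 + 3·R1
  [ 1  -1  11/10 ]
  [ 0   0     -1 ]
  [ 0   0   3/10 ]
R2 -> -1·R2
  [ 1  -1  11/10 ]
  [ 0   0      1 ]
  [ 0   0   3/10 ]
R3 -> R3 − 3/10·R2
  [ 1  -1  11/10 ]
  [ 0   0      1 ]
  [ 0   0      0 ]
R1 -> R1 − 11/10·R2
  [ 1  -1  0 ]
  [ 0   0  1 ]
  [ 0   0  0 ]

[[1, -1, 0], [0, 0, 1], [0, 0, 0]]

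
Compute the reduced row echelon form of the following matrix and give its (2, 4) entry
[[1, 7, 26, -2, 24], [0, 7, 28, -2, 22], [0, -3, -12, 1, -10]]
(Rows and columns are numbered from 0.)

r2 ← 1/7·r2
  [ 1   7   26    -2    24 ]
  [ 0   1    4  -2/7  22/7 ]
  [ 0  -3  -12     1   -10 ]
r3 ← r3 + 3·r2
  [ 1  7  26    -2    24 ]
  [ 0  1   4  -2/7  22/7 ]
  [ 0  0   0   1/7  -4/7 ]
r3 ← 7·r3
  [ 1  7  26    -2    24 ]
  [ 0  1   4  -2/7  22/7 ]
  [ 0  0   0     1    -4 ]
r2 ← r2 + 2/7·r3
  [ 1  7  26  -2  24 ]
  [ 0  1   4   0   2 ]
  [ 0  0   0   1  -4 ]
r1 ← r1 + 2·r3
  [ 1  7  26  0  16 ]
  [ 0  1   4  0   2 ]
  [ 0  0   0  1  -4 ]
r1 ← r1 − 7·r2
  [ 1  0  -2  0   2 ]
  [ 0  1   4  0   2 ]
  [ 0  0   0  1  -4 ]

-4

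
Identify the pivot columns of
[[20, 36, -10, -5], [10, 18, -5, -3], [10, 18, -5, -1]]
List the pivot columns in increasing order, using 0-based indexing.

Multiply ρ1 by 1/20.
  [  1  9/5  -1/2  -1/4 ]
  [ 10   18    -5    -3 ]
  [ 10   18    -5    -1 ]
Subtract 10 times ρ1 from ρ2.
  [  1  9/5  -1/2  -1/4 ]
  [  0    0     0  -1/2 ]
  [ 10   18    -5    -1 ]
Subtract 10 times ρ1 from ρ3.
  [ 1  9/5  -1/2  -1/4 ]
  [ 0    0     0  -1/2 ]
  [ 0    0     0   3/2 ]
Multiply ρ2 by -2.
  [ 1  9/5  -1/2  -1/4 ]
  [ 0    0     0     1 ]
  [ 0    0     0   3/2 ]
Subtract 3/2 times ρ2 from ρ3.
  [ 1  9/5  -1/2  -1/4 ]
  [ 0    0     0     1 ]
  [ 0    0     0     0 ]
Add 1/4 times ρ2 to ρ1.
  [ 1  9/5  -1/2  0 ]
  [ 0    0     0  1 ]
  [ 0    0     0  0 ]
Pivot columns are the columns containing a leading 1.

0, 3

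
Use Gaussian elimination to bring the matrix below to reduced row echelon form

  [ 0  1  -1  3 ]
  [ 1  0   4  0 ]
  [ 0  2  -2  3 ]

Swap R1 and R2.
  [ 1  0   4  0 ]
  [ 0  1  -1  3 ]
  [ 0  2  -2  3 ]
Subtract 2 times R2 from R3.
  [ 1  0   4   0 ]
  [ 0  1  -1   3 ]
  [ 0  0   0  -3 ]
Multiply R3 by -1/3.
  [ 1  0   4  0 ]
  [ 0  1  -1  3 ]
  [ 0  0   0  1 ]
Subtract 3 times R3 from R2.
  [ 1  0   4  0 ]
  [ 0  1  -1  0 ]
  [ 0  0   0  1 ]

[[1, 0, 4, 0], [0, 1, -1, 0], [0, 0, 0, 1]]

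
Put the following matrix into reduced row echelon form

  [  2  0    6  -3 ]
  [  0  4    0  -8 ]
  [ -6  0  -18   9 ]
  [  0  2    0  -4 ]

r1 := 1/2·r1
  [  1  0    3  -3/2 ]
  [  0  4    0    -8 ]
  [ -6  0  -18     9 ]
  [  0  2    0    -4 ]
r3 := r3 + 6·r1
  [ 1  0  3  -3/2 ]
  [ 0  4  0    -8 ]
  [ 0  0  0     0 ]
  [ 0  2  0    -4 ]
r2 := 1/4·r2
  [ 1  0  3  -3/2 ]
  [ 0  1  0    -2 ]
  [ 0  0  0     0 ]
  [ 0  2  0    -4 ]
r4 := r4 − 2·r2
  [ 1  0  3  -3/2 ]
  [ 0  1  0    -2 ]
  [ 0  0  0     0 ]
  [ 0  0  0     0 ]

[[1, 0, 3, -3/2], [0, 1, 0, -2], [0, 0, 0, 0], [0, 0, 0, 0]]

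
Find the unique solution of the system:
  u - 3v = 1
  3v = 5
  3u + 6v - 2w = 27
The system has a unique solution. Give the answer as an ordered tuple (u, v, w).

(6, 5/3, 1/2)

Form the augmented matrix and row-reduce:
  [ 1  -3   0  |   1 ]
  [ 0   3   0  |   5 ]
  [ 3   6  -2  |  27 ]
Subtract 3 times r1 from r3.
  [ 1  -3   0  |   1 ]
  [ 0   3   0  |   5 ]
  [ 0  15  -2  |  24 ]
Multiply r2 by 1/3.
  [ 1  -3   0  |    1 ]
  [ 0   1   0  |  5/3 ]
  [ 0  15  -2  |   24 ]
Subtract 15 times r2 from r3.
  [ 1  -3   0  |    1 ]
  [ 0   1   0  |  5/3 ]
  [ 0   0  -2  |   -1 ]
Multiply r3 by -1/2.
  [ 1  -3  0  |    1 ]
  [ 0   1  0  |  5/3 ]
  [ 0   0  1  |  1/2 ]
Add 3 times r2 to r1.
  [ 1  0  0  |    6 ]
  [ 0  1  0  |  5/3 ]
  [ 0  0  1  |  1/2 ]
Reading off the last column: u = 6, v = 5/3, w = 1/2.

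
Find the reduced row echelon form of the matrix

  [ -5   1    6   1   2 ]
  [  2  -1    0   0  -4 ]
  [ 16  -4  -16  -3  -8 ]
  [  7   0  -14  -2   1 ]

R1 → -1/5·R1
  [  1  -1/5  -6/5  -1/5  -2/5 ]
  [  2    -1     0     0    -4 ]
  [ 16    -4   -16    -3    -8 ]
  [  7     0   -14    -2     1 ]
R2 → R2 − 2·R1
  [  1  -1/5  -6/5  -1/5   -2/5 ]
  [  0  -3/5  12/5   2/5  -16/5 ]
  [ 16    -4   -16    -3     -8 ]
  [  7     0   -14    -2      1 ]
R3 → R3 − 16·R1
  [ 1  -1/5  -6/5  -1/5   -2/5 ]
  [ 0  -3/5  12/5   2/5  -16/5 ]
  [ 0  -4/5  16/5   1/5   -8/5 ]
  [ 7     0   -14    -2      1 ]
R4 → R4 − 7·R1
  [ 1  -1/5   -6/5  -1/5   -2/5 ]
  [ 0  -3/5   12/5   2/5  -16/5 ]
  [ 0  -4/5   16/5   1/5   -8/5 ]
  [ 0   7/5  -28/5  -3/5   19/5 ]
R2 → -5/3·R2
  [ 1  -1/5   -6/5  -1/5  -2/5 ]
  [ 0     1     -4  -2/3  16/3 ]
  [ 0  -4/5   16/5   1/5  -8/5 ]
  [ 0   7/5  -28/5  -3/5  19/5 ]
R3 → R3 + 4/5·R2
  [ 1  -1/5   -6/5  -1/5  -2/5 ]
  [ 0     1     -4  -2/3  16/3 ]
  [ 0     0      0  -1/3   8/3 ]
  [ 0   7/5  -28/5  -3/5  19/5 ]
R4 → R4 − 7/5·R2
  [ 1  -1/5  -6/5  -1/5   -2/5 ]
  [ 0     1    -4  -2/3   16/3 ]
  [ 0     0     0  -1/3    8/3 ]
  [ 0     0     0   1/3  -11/3 ]
R3 → -3·R3
  [ 1  -1/5  -6/5  -1/5   -2/5 ]
  [ 0     1    -4  -2/3   16/3 ]
  [ 0     0     0     1     -8 ]
  [ 0     0     0   1/3  -11/3 ]
R4 → R4 − 1/3·R3
  [ 1  -1/5  -6/5  -1/5  -2/5 ]
  [ 0     1    -4  -2/3  16/3 ]
  [ 0     0     0     1    -8 ]
  [ 0     0     0     0    -1 ]
R4 → -1·R4
  [ 1  -1/5  -6/5  -1/5  -2/5 ]
  [ 0     1    -4  -2/3  16/3 ]
  [ 0     0     0     1    -8 ]
  [ 0     0     0     0     1 ]
R3 → R3 + 8·R4
  [ 1  -1/5  -6/5  -1/5  -2/5 ]
  [ 0     1    -4  -2/3  16/3 ]
  [ 0     0     0     1     0 ]
  [ 0     0     0     0     1 ]
R2 → R2 − 16/3·R4
  [ 1  -1/5  -6/5  -1/5  -2/5 ]
  [ 0     1    -4  -2/3     0 ]
  [ 0     0     0     1     0 ]
  [ 0     0     0     0     1 ]
R1 → R1 + 2/5·R4
  [ 1  -1/5  -6/5  -1/5  0 ]
  [ 0     1    -4  -2/3  0 ]
  [ 0     0     0     1  0 ]
  [ 0     0     0     0  1 ]
R2 → R2 + 2/3·R3
  [ 1  -1/5  -6/5  -1/5  0 ]
  [ 0     1    -4     0  0 ]
  [ 0     0     0     1  0 ]
  [ 0     0     0     0  1 ]
R1 → R1 + 1/5·R3
  [ 1  -1/5  -6/5  0  0 ]
  [ 0     1    -4  0  0 ]
  [ 0     0     0  1  0 ]
  [ 0     0     0  0  1 ]
R1 → R1 + 1/5·R2
  [ 1  0  -2  0  0 ]
  [ 0  1  -4  0  0 ]
  [ 0  0   0  1  0 ]
  [ 0  0   0  0  1 ]

[[1, 0, -2, 0, 0], [0, 1, -4, 0, 0], [0, 0, 0, 1, 0], [0, 0, 0, 0, 1]]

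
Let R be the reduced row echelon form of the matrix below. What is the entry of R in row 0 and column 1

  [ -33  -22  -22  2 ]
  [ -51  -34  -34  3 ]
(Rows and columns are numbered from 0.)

2/3

ρ1 ← -1/33·ρ1
ρ2 ← ρ2 + 51·ρ1
ρ2 ← -11·ρ2
ρ1 ← ρ1 + 2/33·ρ2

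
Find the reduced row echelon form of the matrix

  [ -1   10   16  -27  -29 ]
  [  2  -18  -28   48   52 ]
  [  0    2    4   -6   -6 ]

Multiply r1 by -1.
Subtract 2 times r1 from r2.
Multiply r2 by 1/2.
Subtract 2 times r2 from r3.
Add 10 times r2 to r1.

[[1, 0, 4, -3, -1], [0, 1, 2, -3, -3], [0, 0, 0, 0, 0]]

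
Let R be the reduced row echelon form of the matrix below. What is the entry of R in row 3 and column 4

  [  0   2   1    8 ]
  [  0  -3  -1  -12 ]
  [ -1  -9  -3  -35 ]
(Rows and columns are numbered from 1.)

R1 <=> R3
R1 → -1·R1
R2 → -1/3·R2
R3 → R3 − 2·R2
R3 → 3·R3
R2 → R2 − 1/3·R3
R1 → R1 − 3·R3
R1 → R1 − 9·R2

0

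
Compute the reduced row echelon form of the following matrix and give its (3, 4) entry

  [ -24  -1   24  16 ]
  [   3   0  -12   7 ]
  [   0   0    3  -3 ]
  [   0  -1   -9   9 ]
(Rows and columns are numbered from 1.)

R1 ← -1/24·R1
  [ 1  1/24   -1  -2/3 ]
  [ 3     0  -12     7 ]
  [ 0     0    3    -3 ]
  [ 0    -1   -9     9 ]
R2 ← R2 − 3·R1
  [ 1  1/24  -1  -2/3 ]
  [ 0  -1/8  -9     9 ]
  [ 0     0   3    -3 ]
  [ 0    -1  -9     9 ]
R2 ← -8·R2
  [ 1  1/24  -1  -2/3 ]
  [ 0     1  72   -72 ]
  [ 0     0   3    -3 ]
  [ 0    -1  -9     9 ]
R4 ← R4 + R2
  [ 1  1/24  -1  -2/3 ]
  [ 0     1  72   -72 ]
  [ 0     0   3    -3 ]
  [ 0     0  63   -63 ]
R3 ← 1/3·R3
  [ 1  1/24  -1  -2/3 ]
  [ 0     1  72   -72 ]
  [ 0     0   1    -1 ]
  [ 0     0  63   -63 ]
R4 ← R4 − 63·R3
  [ 1  1/24  -1  -2/3 ]
  [ 0     1  72   -72 ]
  [ 0     0   1    -1 ]
  [ 0     0   0     0 ]
R2 ← R2 − 72·R3
  [ 1  1/24  -1  -2/3 ]
  [ 0     1   0     0 ]
  [ 0     0   1    -1 ]
  [ 0     0   0     0 ]
R1 ← R1 + R3
  [ 1  1/24  0  -5/3 ]
  [ 0     1  0     0 ]
  [ 0     0  1    -1 ]
  [ 0     0  0     0 ]
R1 ← R1 − 1/24·R2
  [ 1  0  0  -5/3 ]
  [ 0  1  0     0 ]
  [ 0  0  1    -1 ]
  [ 0  0  0     0 ]

-1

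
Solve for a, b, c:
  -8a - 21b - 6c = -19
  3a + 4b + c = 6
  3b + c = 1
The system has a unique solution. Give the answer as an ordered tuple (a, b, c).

(2, -1, 4)

Form the augmented matrix and row-reduce:
  [ -8  -21  -6  |  -19 ]
  [  3    4   1  |    6 ]
  [  0    3   1  |    1 ]
R1 → -1/8·R1
  [ 1  21/8  3/4  |  19/8 ]
  [ 3     4    1  |     6 ]
  [ 0     3    1  |     1 ]
R2 → R2 − 3·R1
  [ 1   21/8   3/4  |  19/8 ]
  [ 0  -31/8  -5/4  |  -9/8 ]
  [ 0      3     1  |     1 ]
R2 → -8/31·R2
  [ 1  21/8    3/4  |  19/8 ]
  [ 0     1  10/31  |  9/31 ]
  [ 0     3      1  |     1 ]
R3 → R3 − 3·R2
  [ 1  21/8    3/4  |  19/8 ]
  [ 0     1  10/31  |  9/31 ]
  [ 0     0   1/31  |  4/31 ]
R3 → 31·R3
  [ 1  21/8    3/4  |  19/8 ]
  [ 0     1  10/31  |  9/31 ]
  [ 0     0      1  |     4 ]
R2 → R2 − 10/31·R3
  [ 1  21/8  3/4  |  19/8 ]
  [ 0     1    0  |    -1 ]
  [ 0     0    1  |     4 ]
R1 → R1 − 3/4·R3
  [ 1  21/8  0  |  -5/8 ]
  [ 0     1  0  |    -1 ]
  [ 0     0  1  |     4 ]
R1 → R1 − 21/8·R2
  [ 1  0  0  |   2 ]
  [ 0  1  0  |  -1 ]
  [ 0  0  1  |   4 ]
Reading off the last column: a = 2, b = -1, c = 4.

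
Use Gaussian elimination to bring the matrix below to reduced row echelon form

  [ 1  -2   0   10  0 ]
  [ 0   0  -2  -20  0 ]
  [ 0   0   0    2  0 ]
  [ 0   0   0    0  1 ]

[[1, -2, 0, 0, 0], [0, 0, 1, 0, 0], [0, 0, 0, 1, 0], [0, 0, 0, 0, 1]]

r2 := -1/2·r2
  [ 1  -2  0  10  0 ]
  [ 0   0  1  10  0 ]
  [ 0   0  0   2  0 ]
  [ 0   0  0   0  1 ]
r3 := 1/2·r3
  [ 1  -2  0  10  0 ]
  [ 0   0  1  10  0 ]
  [ 0   0  0   1  0 ]
  [ 0   0  0   0  1 ]
r2 := r2 − 10·r3
  [ 1  -2  0  10  0 ]
  [ 0   0  1   0  0 ]
  [ 0   0  0   1  0 ]
  [ 0   0  0   0  1 ]
r1 := r1 − 10·r3
  [ 1  -2  0  0  0 ]
  [ 0   0  1  0  0 ]
  [ 0   0  0  1  0 ]
  [ 0   0  0  0  1 ]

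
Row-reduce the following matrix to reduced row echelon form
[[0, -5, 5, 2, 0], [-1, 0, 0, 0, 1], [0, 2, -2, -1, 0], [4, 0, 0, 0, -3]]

[[1, 0, 0, 0, 0], [0, 1, -1, 0, 0], [0, 0, 0, 1, 0], [0, 0, 0, 0, 1]]

R1 ↔ R2
R1 -> -1·R1
R4 -> R4 − 4·R1
R2 -> -1/5·R2
R3 -> R3 − 2·R2
R3 -> -5·R3
R1 -> R1 + R4
R2 -> R2 + 2/5·R3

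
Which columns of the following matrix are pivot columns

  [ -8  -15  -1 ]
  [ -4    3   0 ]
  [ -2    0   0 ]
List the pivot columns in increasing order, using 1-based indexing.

1, 2, 3

Multiply r1 by -1/8.
  [  1  15/8  1/8 ]
  [ -4     3    0 ]
  [ -2     0    0 ]
Add 4 times r1 to r2.
  [  1  15/8  1/8 ]
  [  0  21/2  1/2 ]
  [ -2     0    0 ]
Add 2 times r1 to r3.
  [ 1  15/8  1/8 ]
  [ 0  21/2  1/2 ]
  [ 0  15/4  1/4 ]
Multiply r2 by 2/21.
  [ 1  15/8   1/8 ]
  [ 0     1  1/21 ]
  [ 0  15/4   1/4 ]
Subtract 15/4 times r2 from r3.
  [ 1  15/8   1/8 ]
  [ 0     1  1/21 ]
  [ 0     0  1/14 ]
Multiply r3 by 14.
  [ 1  15/8   1/8 ]
  [ 0     1  1/21 ]
  [ 0     0     1 ]
Subtract 1/21 times r3 from r2.
  [ 1  15/8  1/8 ]
  [ 0     1    0 ]
  [ 0     0    1 ]
Subtract 1/8 times r3 from r1.
  [ 1  15/8  0 ]
  [ 0     1  0 ]
  [ 0     0  1 ]
Subtract 15/8 times r2 from r1.
  [ 1  0  0 ]
  [ 0  1  0 ]
  [ 0  0  1 ]
Pivot columns are the columns containing a leading 1.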